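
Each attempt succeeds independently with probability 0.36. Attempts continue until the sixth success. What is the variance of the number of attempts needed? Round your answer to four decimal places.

29.6296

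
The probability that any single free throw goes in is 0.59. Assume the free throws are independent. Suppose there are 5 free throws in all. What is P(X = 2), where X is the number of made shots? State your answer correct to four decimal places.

X ~ Binomial(n=5, p=0.59).
P(X=2) = C(5,2) · p^2 · (1−p)^3
= 10 · 0.3481 · 0.068921 = 0.239914

0.2399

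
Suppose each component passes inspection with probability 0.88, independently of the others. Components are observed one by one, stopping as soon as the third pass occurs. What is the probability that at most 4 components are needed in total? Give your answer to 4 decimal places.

Finishing within 4 components ⇔ at least 3 successes in the first 4. With X ~ Binomial(4, 0.88), P(Y ≤ 4) = 1 − P(X ≤ 2).
  k=0: C(4,0)·0.88^0·0.12^4 = 0.000207
  k=1: C(4,1)·0.88^1·0.12^3 = 0.006083
  k=2: C(4,2)·0.88^2·0.12^2 = 0.066908
1 − 0.073198 = 0.926802

0.9268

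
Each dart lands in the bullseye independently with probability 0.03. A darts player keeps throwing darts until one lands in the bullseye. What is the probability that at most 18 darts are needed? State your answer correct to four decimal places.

Y = number of darts to the first success; geometric, p = 0.03.
P(Y ≤ 18) = 1 − (1−p)^18 = 1 − 0.577951 = 0.422049

0.4220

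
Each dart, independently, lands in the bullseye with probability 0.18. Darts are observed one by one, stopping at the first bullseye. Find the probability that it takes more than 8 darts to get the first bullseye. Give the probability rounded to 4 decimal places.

Y = number of darts to the first success; geometric, p = 0.18.
P(Y > 8) = P(first 8 all fail) = (1−p)^8 = 0.204414

0.2044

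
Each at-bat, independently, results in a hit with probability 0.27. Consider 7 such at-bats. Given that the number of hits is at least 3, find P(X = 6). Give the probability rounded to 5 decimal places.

X ~ Binomial(7, 0.27). Want P(X=6 | X≥3) = P(X=6) / P(X≥3).
P(X=6) = C(7,6)·0.27^6·0.73^1 = 0.0019797
P(X≥3) = 1 − 0.1104740 − 0.2860217 − 0.3173665 = 0.2861378
Ratio = 0.0019797 / 0.2861378 = 0.0069188

0.00692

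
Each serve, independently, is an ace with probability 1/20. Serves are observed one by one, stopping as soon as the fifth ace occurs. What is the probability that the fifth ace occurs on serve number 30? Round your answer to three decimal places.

0.002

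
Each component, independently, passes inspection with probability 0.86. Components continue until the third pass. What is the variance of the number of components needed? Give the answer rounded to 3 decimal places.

Y = total components until the third success; negative binomial with r=3, p=0.86.
Var(Y) = r(1−p)/p² = 3·0.14 / 0.86² = 0.56787

0.568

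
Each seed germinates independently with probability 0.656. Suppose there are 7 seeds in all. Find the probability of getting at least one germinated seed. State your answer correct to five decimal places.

0.99943

P(at least one) = 1 − P(none) = 1 − (1 − 0.656)^7
= 1 − 0.0005700 = 0.9994300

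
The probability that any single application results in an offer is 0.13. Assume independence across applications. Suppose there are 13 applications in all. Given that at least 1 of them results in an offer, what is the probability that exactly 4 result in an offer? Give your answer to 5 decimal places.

0.06972

X ~ Binomial(13, 0.13). Want P(X=4 | X≥1) = P(X=4) / P(X≥1).
P(X=4) = C(13,4)·0.13^4·0.87^9 = 0.0583113
P(X≥1) = 1 − 0.1635876 = 0.8364124
Ratio = 0.0583113 / 0.8364124 = 0.0697160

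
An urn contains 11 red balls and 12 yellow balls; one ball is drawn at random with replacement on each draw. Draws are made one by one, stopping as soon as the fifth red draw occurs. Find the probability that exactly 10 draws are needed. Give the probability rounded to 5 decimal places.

0.12189

Y = trial on which the fifth success occurs; negative binomial, r=5, p=0.478261.
P(Y=10) = C(9,4) · p^5 · (1−p)^5
= 126 · 0.025022 · 0.03866 = 0.1218882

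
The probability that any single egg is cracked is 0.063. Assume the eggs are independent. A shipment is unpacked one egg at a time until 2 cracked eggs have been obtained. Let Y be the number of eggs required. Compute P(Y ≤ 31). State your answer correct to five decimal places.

0.58972

Finishing within 31 eggs ⇔ at least 2 successes in the first 31. With X ~ Binomial(31, 0.063), P(Y ≤ 31) = 1 − P(X ≤ 1).
  k=0: C(31,0)·0.063^0·0.937^31 = 0.1330232
  k=1: C(31,1)·0.063^1·0.937^30 = 0.2772618
1 − 0.4102849 = 0.5897151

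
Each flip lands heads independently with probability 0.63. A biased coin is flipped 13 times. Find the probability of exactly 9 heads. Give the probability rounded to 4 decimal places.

X ~ Binomial(n=13, p=0.63).
P(X=9) = C(13,9) · p^9 · (1−p)^4
= 715 · 0.015634 · 0.018742 = 0.209497

0.2095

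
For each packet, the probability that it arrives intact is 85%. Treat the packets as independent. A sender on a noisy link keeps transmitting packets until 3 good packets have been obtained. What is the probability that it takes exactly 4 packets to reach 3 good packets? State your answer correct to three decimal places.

0.276

Y = trial on which the third success occurs; negative binomial, r=3, p=0.85.
P(Y=4) = C(3,2) · p^3 · (1−p)^1
= 3 · 0.61413 · 0.15 = 0.27636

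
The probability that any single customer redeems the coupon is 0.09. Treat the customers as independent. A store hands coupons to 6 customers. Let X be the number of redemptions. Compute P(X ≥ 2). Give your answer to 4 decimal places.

0.0952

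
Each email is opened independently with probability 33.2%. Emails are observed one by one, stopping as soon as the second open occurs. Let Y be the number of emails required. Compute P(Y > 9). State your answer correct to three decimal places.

0.145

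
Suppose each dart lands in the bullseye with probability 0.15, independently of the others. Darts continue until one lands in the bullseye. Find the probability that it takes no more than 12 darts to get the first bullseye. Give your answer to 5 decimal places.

0.85776

Y = number of darts to the first success; geometric, p = 0.15.
P(Y ≤ 12) = 1 − (1−p)^12 = 1 − 0.1422418 = 0.8577582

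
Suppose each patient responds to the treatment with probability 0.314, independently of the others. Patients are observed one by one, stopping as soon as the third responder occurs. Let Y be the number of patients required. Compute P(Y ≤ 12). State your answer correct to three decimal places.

0.779

Finishing within 12 patients ⇔ at least 3 successes in the first 12. With X ~ Binomial(12, 0.314), P(Y ≤ 12) = 1 − P(X ≤ 2).
  k=0: C(12,0)·0.314^0·0.686^12 = 0.01086
  k=1: C(12,1)·0.314^1·0.686^11 = 0.05966
  k=2: C(12,2)·0.314^2·0.686^10 = 0.15019
1 − 0.22071 = 0.77929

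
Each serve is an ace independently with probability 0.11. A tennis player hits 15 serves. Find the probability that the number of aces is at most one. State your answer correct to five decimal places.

X ~ Binomial(15, 0.11); P(X ≤ 1) = Σ C(15,k) p^k (1−p)^(15−k) over k:
  k=0: C(15,0)·0.11^0·0.89^15 = 0.1741206
  k=1: C(15,1)·0.11^1·0.89^14 = 0.3228078
Total = 0.4969284

0.49693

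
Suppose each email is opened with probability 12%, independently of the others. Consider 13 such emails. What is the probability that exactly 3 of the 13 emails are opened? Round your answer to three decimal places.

X ~ Binomial(n=13, p=0.12).
P(X=3) = C(13,3) · p^3 · (1−p)^10
= 286 · 0.001728 · 0.2785 = 0.13764

0.138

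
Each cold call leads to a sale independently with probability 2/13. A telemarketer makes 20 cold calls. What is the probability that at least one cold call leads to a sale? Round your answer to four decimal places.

P(at least one) = 1 − P(none) = 1 − (1 − 0.153846)^20
= 1 − 0.035399 = 0.964601

0.9646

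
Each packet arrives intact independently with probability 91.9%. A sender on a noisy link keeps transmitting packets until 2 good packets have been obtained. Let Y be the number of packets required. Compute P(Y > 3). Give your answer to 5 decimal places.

0.01862

Needing more than 3 packets ⇔ fewer than 2 successes in the first 3. With X ~ Binomial(3, 0.919), P(Y > 3) = P(X ≤ 1).
  k=0: C(3,0)·0.919^0·0.081^3 = 0.0005314
  k=1: C(3,1)·0.919^1·0.081^2 = 0.0180887
P(X ≤ 1) = 0.0186201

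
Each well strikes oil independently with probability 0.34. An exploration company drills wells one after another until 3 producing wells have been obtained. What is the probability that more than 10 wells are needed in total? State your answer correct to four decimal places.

0.2838

Needing more than 10 wells ⇔ fewer than 3 successes in the first 10. With X ~ Binomial(10, 0.34), P(Y > 10) = P(X ≤ 2).
  k=0: C(10,0)·0.34^0·0.66^10 = 0.015683
  k=1: C(10,1)·0.34^1·0.66^9 = 0.080793
  k=2: C(10,2)·0.34^2·0.66^8 = 0.187293
P(X ≤ 2) = 0.283770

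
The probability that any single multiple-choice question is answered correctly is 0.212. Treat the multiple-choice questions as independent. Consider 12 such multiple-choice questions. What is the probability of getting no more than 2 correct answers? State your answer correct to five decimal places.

X ~ Binomial(12, 0.212); P(X ≤ 2) = Σ C(12,k) p^k (1−p)^(12−k) over k:
  k=0: C(12,0)·0.212^0·0.788^12 = 0.0573211
  k=1: C(12,1)·0.212^1·0.788^11 = 0.1850570
  k=2: C(12,2)·0.212^2·0.788^10 = 0.2738280
Total = 0.5162061

0.51621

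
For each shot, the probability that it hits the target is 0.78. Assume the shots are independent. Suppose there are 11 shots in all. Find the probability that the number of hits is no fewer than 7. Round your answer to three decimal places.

X ~ Binomial(11, 0.78); P(X ≥ 7) = Σ C(11,k) p^k (1−p)^(11−k) over k:
  k=7: C(11,7)·0.78^7·0.22^4 = 0.13579
  k=8: C(11,8)·0.78^8·0.22^3 = 0.24072
  k=9: C(11,9)·0.78^9·0.22^2 = 0.28449
  k=10: C(11,10)·0.78^10·0.22^1 = 0.20173
  k=11: C(11,11)·0.78^11·0.22^0 = 0.06502
Total = 0.92774

0.928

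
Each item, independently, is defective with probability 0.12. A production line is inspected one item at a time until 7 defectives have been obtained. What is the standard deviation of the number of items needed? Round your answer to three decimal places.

20.683

Y = total items until the seventh success; negative binomial with r=7, p=0.12.
SD(Y) = √[r(1−p)/p²] = √(427.77778) = 20.68279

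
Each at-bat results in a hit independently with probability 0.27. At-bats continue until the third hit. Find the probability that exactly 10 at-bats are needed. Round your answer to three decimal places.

0.078

Y = trial on which the third success occurs; negative binomial, r=3, p=0.27.
P(Y=10) = C(9,2) · p^3 · (1−p)^7
= 36 · 0.019683 · 0.11047 = 0.07828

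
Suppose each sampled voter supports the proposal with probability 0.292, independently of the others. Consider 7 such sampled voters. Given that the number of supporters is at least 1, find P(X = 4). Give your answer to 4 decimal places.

0.0991

X ~ Binomial(7, 0.292). Want P(X=4 | X≥1) = P(X=4) / P(X≥1).
P(X=4) = C(7,4)·0.292^4·0.708^3 = 0.090302
P(X≥1) = 1 − 0.089173 = 0.910827
Ratio = 0.090302 / 0.910827 = 0.099143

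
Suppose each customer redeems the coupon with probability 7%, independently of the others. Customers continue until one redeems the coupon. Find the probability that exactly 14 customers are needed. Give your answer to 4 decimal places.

0.0273

Geometric (trials to first success), p = 0.07.
P(Y = 14) = (1−p)^13 · p = 0.38929 · 0.07 = 0.027251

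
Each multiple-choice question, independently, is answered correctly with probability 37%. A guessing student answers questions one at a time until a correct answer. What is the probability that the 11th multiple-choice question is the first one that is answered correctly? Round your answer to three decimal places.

Geometric (trials to first success), p = 0.37.
P(Y = 11) = (1−p)^10 · p = 0.0098493 · 0.37 = 0.00364

0.004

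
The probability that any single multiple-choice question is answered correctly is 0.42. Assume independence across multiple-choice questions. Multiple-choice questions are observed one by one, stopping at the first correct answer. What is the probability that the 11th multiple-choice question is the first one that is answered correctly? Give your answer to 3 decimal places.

Geometric (trials to first success), p = 0.42.
P(Y = 11) = (1−p)^10 · p = 0.004308 · 0.42 = 0.00181

0.002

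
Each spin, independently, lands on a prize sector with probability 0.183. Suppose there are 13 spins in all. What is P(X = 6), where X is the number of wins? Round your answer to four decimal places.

0.0157

X ~ Binomial(n=13, p=0.183).
P(X=6) = C(13,6) · p^6 · (1−p)^7
= 1716 · 3.7558e-05 · 0.24297 = 0.015660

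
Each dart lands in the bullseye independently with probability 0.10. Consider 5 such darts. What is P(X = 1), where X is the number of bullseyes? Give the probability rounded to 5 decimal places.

X ~ Binomial(n=5, p=0.10).
P(X=1) = C(5,1) · p^1 · (1−p)^4
= 5 · 0.1 · 0.6561 = 0.3280500

0.32805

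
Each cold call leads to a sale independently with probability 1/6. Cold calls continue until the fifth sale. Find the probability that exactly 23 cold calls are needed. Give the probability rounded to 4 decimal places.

Y = trial on which the fifth success occurs; negative binomial, r=5, p=0.166667.
P(Y=23) = C(22,4) · p^5 · (1−p)^18
= 7315 · 0.0001286 · 0.037561 = 0.035334

0.0353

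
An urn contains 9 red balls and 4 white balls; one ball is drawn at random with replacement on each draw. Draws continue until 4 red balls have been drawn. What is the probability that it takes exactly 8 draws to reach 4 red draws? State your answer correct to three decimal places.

0.072

Y = trial on which the fourth success occurs; negative binomial, r=4, p=0.692308.
P(Y=8) = C(7,3) · p^4 · (1−p)^4
= 35 · 0.22972 · 0.0089633 = 0.07207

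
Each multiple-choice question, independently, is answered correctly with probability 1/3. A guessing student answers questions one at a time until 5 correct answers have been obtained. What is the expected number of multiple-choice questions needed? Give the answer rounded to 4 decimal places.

Y = total multiple-choice questions until the fifth success; negative binomial with r=5, p=0.333333.
E[Y] = r / p = 5 / 0.333333 = 15.000000

15.0000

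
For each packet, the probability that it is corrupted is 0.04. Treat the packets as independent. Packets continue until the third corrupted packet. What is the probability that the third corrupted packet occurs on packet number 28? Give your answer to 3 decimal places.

0.008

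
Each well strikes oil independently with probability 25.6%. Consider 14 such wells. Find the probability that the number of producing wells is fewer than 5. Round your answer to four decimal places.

X ~ Binomial(14, 0.256); P(X ≤ 4) = Σ C(14,k) p^k (1−p)^(14−k) over k:
  k=0: C(14,0)·0.256^0·0.744^14 = 0.015923
  k=1: C(14,1)·0.256^1·0.744^13 = 0.076704
  k=2: C(14,2)·0.256^2·0.744^12 = 0.171552
  k=3: C(14,3)·0.256^3·0.744^11 = 0.236115
  k=4: C(14,4)·0.256^4·0.744^10 = 0.223421
Total = 0.723714

0.7237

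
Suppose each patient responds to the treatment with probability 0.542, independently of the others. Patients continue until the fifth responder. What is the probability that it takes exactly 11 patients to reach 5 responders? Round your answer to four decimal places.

0.0907

Y = trial on which the fifth success occurs; negative binomial, r=5, p=0.542.
P(Y=11) = C(10,4) · p^5 · (1−p)^6
= 210 · 0.046773 · 0.0092298 = 0.090659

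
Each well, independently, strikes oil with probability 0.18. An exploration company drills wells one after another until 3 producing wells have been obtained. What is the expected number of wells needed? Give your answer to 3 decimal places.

Y = total wells until the third success; negative binomial with r=3, p=0.18.
E[Y] = r / p = 3 / 0.18 = 16.66667

16.667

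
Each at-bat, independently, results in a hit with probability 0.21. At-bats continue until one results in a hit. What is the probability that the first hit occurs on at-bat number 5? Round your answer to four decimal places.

0.0818

Geometric (trials to first success), p = 0.21.
P(Y = 5) = (1−p)^4 · p = 0.3895 · 0.21 = 0.081795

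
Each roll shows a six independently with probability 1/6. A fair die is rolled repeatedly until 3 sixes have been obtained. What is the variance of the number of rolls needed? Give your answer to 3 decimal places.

90.000

Y = total rolls until the third success; negative binomial with r=3, p=0.166667.
Var(Y) = r(1−p)/p² = 3·0.833333 / 0.166667² = 90.00000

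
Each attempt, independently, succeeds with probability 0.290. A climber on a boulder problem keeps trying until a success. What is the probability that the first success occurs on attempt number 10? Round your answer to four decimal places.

0.0133

Geometric (trials to first success), p = 0.29.
P(Y = 10) = (1−p)^9 · p = 0.045849 · 0.29 = 0.013296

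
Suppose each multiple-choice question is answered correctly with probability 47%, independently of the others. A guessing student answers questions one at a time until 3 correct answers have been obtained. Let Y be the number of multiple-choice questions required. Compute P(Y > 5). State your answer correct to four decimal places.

0.5561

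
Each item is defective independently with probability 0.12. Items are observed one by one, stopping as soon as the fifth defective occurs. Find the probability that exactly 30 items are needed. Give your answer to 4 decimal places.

0.0242

Y = trial on which the fifth success occurs; negative binomial, r=5, p=0.12.
P(Y=30) = C(29,4) · p^5 · (1−p)^25
= 23751 · 2.4883e-05 · 0.040932 = 0.024191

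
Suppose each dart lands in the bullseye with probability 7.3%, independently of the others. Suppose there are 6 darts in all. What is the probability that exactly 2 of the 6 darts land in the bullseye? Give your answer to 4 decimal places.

0.0590

X ~ Binomial(n=6, p=0.073).
P(X=2) = C(6,2) · p^2 · (1−p)^4
= 15 · 0.005329 · 0.73845 = 0.059028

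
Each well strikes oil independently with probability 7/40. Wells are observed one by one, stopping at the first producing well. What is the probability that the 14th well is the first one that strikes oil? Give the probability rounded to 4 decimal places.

0.0144

Geometric (trials to first success), p = 0.175.
P(Y = 14) = (1−p)^13 · p = 0.082017 · 0.175 = 0.014353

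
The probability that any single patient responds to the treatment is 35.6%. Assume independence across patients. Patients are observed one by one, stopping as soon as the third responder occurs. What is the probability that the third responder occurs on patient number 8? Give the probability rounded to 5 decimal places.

Y = trial on which the third success occurs; negative binomial, r=3, p=0.356.
P(Y=8) = C(7,2) · p^3 · (1−p)^5
= 21 · 0.045118 · 0.11077 = 0.1049539

0.10495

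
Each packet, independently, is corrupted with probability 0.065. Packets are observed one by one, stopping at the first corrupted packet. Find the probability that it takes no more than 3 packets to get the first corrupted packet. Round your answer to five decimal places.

Y = number of packets to the first success; geometric, p = 0.065.
P(Y ≤ 3) = 1 − (1−p)^3 = 1 − 0.8174004 = 0.1825996

0.18260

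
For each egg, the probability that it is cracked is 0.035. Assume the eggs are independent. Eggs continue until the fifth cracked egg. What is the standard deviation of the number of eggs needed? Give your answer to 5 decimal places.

Y = total eggs until the fifth success; negative binomial with r=5, p=0.035.
SD(Y) = √[r(1−p)/p²] = √(3938.7755102) = 62.7596647

62.75966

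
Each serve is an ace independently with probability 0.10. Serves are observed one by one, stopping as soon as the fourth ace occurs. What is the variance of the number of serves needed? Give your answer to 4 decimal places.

Y = total serves until the fourth success; negative binomial with r=4, p=0.10.
Var(Y) = r(1−p)/p² = 4·0.90 / 0.10² = 360.000000

360.0000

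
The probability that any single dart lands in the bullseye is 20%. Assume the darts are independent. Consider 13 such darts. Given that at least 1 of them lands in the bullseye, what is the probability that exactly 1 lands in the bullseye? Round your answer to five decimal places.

0.18906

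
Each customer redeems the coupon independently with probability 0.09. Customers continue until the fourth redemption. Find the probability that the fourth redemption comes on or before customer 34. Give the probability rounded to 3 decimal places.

0.367

Finishing within 34 customers ⇔ at least 4 successes in the first 34. With X ~ Binomial(34, 0.09), P(Y ≤ 34) = 1 − P(X ≤ 3).
  k=0: C(34,0)·0.09^0·0.91^34 = 0.04050
  k=1: C(34,1)·0.09^1·0.91^33 = 0.13617
  k=2: C(34,2)·0.09^2·0.91^32 = 0.22221
  k=3: C(34,3)·0.09^3·0.91^31 = 0.23442
1 − 0.63331 = 0.36669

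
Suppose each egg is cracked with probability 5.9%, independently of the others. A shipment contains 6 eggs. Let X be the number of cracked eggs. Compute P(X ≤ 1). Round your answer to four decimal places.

0.9555

X ~ Binomial(6, 0.059); P(X ≤ 1) = Σ C(6,k) p^k (1−p)^(6−k) over k:
  k=0: C(6,0)·0.059^0·0.941^6 = 0.694285
  k=1: C(6,1)·0.059^1·0.941^5 = 0.261187
Total = 0.955472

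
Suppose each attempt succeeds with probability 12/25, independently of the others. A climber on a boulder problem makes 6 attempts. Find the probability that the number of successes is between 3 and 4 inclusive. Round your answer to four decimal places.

0.5263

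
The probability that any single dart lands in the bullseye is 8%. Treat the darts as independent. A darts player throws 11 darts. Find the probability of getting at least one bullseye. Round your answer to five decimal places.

P(at least one) = 1 − P(none) = 1 − (1 − 0.08)^11
= 1 − 0.3996374 = 0.6003626

0.60036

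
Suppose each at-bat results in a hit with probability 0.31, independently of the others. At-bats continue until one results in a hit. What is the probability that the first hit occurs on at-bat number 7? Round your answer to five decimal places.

Geometric (trials to first success), p = 0.31.
P(Y = 7) = (1−p)^6 · p = 0.10792 · 0.31 = 0.0334546

0.03345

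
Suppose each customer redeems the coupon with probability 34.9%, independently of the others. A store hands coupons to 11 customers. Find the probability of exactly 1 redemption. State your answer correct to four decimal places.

0.0525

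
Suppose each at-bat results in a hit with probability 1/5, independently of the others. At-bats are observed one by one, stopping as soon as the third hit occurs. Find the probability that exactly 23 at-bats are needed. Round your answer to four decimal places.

0.0213

Y = trial on which the third success occurs; negative binomial, r=3, p=0.20.
P(Y=23) = C(22,2) · p^3 · (1−p)^20
= 231 · 0.008 · 0.011529 = 0.021306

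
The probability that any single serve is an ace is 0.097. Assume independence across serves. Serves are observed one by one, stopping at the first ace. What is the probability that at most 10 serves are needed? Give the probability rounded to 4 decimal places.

Y = number of serves to the first success; geometric, p = 0.097.
P(Y ≤ 10) = 1 − (1−p)^10 = 1 − 0.360477 = 0.639523

0.6395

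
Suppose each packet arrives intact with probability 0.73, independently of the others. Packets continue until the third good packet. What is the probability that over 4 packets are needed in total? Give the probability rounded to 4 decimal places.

0.2959

Needing more than 4 packets ⇔ fewer than 3 successes in the first 4. With X ~ Binomial(4, 0.73), P(Y > 4) = P(X ≤ 2).
  k=0: C(4,0)·0.73^0·0.27^4 = 0.005314
  k=1: C(4,1)·0.73^1·0.27^3 = 0.057474
  k=2: C(4,2)·0.73^2·0.27^2 = 0.233090
P(X ≤ 2) = 0.295879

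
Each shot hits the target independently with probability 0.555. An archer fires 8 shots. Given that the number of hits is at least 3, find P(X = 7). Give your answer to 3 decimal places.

0.063

X ~ Binomial(8, 0.555). Want P(X=7 | X≥3) = P(X=7) / P(X≥3).
P(X=7) = C(8,7)·0.555^7·0.445^1 = 0.05774
P(X≥3) = 1 − 0.00154 − 0.01534 − 0.06697 = 0.91615
Ratio = 0.05774 / 0.91615 = 0.06303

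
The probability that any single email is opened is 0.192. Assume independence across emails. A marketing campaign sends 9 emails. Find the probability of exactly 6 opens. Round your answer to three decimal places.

0.002

X ~ Binomial(n=9, p=0.192).
P(X=6) = C(9,6) · p^6 · (1−p)^3
= 84 · 5.0096e-05 · 0.52751 = 0.00222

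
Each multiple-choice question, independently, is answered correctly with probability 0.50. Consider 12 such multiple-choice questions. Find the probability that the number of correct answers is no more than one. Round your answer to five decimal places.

0.00317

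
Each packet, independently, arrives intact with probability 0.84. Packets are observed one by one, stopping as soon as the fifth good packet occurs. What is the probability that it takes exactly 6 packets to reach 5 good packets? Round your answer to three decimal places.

0.335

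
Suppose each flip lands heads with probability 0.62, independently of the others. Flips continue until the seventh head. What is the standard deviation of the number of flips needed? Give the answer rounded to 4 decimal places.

2.6306

Y = total flips until the seventh success; negative binomial with r=7, p=0.62.
SD(Y) = √[r(1−p)/p²] = √(6.919875) = 2.630566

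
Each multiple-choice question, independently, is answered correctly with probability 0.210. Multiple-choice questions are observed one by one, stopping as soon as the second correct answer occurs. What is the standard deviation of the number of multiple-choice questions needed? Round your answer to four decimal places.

5.9856

Y = total multiple-choice questions until the second success; negative binomial with r=2, p=0.21.
SD(Y) = √[r(1−p)/p²] = √(35.827664) = 5.985621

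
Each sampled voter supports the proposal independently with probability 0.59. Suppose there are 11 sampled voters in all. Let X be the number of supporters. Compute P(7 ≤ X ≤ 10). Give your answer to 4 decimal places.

0.5022

X ~ Binomial(11, 0.59); P(7 ≤ X ≤ 10) = Σ C(11,k) p^k (1−p)^(11−k) over k:
  k=7: C(11,7)·0.59^7·0.41^4 = 0.232067
  k=8: C(11,8)·0.59^8·0.41^3 = 0.166975
  k=9: C(11,9)·0.59^9·0.41^2 = 0.080094
  k=10: C(11,10)·0.59^10·0.41^1 = 0.023051
Total = 0.502187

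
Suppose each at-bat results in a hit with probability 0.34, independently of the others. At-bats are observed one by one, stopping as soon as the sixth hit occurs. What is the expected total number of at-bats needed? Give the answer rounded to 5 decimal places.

Y = total at-bats until the sixth success; negative binomial with r=6, p=0.34.
E[Y] = r / p = 6 / 0.34 = 17.6470588

17.64706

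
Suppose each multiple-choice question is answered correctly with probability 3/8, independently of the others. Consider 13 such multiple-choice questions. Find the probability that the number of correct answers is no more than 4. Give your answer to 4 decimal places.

0.4248

X ~ Binomial(13, 0.375); P(X ≤ 4) = Σ C(13,k) p^k (1−p)^(13−k) over k:
  k=0: C(13,0)·0.375^0·0.625^13 = 0.002220
  k=1: C(13,1)·0.375^1·0.625^12 = 0.017319
  k=2: C(13,2)·0.375^2·0.625^11 = 0.062350
  k=3: C(13,3)·0.375^3·0.625^10 = 0.137170
  k=4: C(13,4)·0.375^4·0.625^9 = 0.205755
Total = 0.424816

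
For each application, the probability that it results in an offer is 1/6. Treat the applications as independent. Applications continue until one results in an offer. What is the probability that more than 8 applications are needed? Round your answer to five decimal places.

0.23257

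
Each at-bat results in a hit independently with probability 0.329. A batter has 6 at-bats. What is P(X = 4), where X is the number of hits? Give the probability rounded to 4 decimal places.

0.0791

X ~ Binomial(n=6, p=0.329).
P(X=4) = C(6,4) · p^4 · (1−p)^2
= 15 · 0.011716 · 0.45024 = 0.079126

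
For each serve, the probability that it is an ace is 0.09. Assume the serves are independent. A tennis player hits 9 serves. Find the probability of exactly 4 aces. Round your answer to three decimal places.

X ~ Binomial(n=9, p=0.09).
P(X=4) = C(9,4) · p^4 · (1−p)^5
= 126 · 6.561e-05 · 0.62403 = 0.00516

0.005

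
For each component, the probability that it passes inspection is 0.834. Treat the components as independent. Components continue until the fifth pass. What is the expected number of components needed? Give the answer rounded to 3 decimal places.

Y = total components until the fifth success; negative binomial with r=5, p=0.834.
E[Y] = r / p = 5 / 0.834 = 5.99520

5.995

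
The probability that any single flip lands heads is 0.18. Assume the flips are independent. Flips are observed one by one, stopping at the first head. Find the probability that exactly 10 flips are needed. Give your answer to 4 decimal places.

Geometric (trials to first success), p = 0.18.
P(Y = 10) = (1−p)^9 · p = 0.16762 · 0.18 = 0.030172

0.0302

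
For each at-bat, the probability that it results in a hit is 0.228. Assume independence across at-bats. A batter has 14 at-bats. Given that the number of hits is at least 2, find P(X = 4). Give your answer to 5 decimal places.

0.23572

X ~ Binomial(14, 0.228). Want P(X=4 | X≥2) = P(X=4) / P(X≥2).
P(X=4) = C(14,4)·0.228^4·0.772^10 = 0.2033979
P(X≥2) = 1 − 0.0267081 − 0.1104302 = 0.8628618
Ratio = 0.2033979 / 0.8628618 = 0.2357248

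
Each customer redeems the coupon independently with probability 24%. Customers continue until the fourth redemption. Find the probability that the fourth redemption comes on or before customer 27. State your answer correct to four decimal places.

0.9173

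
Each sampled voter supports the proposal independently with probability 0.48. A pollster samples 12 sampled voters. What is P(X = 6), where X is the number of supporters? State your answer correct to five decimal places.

0.22343

X ~ Binomial(n=12, p=0.48).
P(X=6) = C(12,6) · p^6 · (1−p)^6
= 924 · 0.012231 · 0.019771 = 0.2234290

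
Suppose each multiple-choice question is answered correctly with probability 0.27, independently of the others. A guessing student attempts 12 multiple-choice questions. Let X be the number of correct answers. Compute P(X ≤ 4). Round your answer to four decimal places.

0.7984

X ~ Binomial(12, 0.27); P(X ≤ 4) = Σ C(12,k) p^k (1−p)^(12−k) over k:
  k=0: C(12,0)·0.27^0·0.73^12 = 0.022902
  k=1: C(12,1)·0.27^1·0.73^11 = 0.101647
  k=2: C(12,2)·0.27^2·0.73^10 = 0.206776
  k=3: C(12,3)·0.27^3·0.73^9 = 0.254929
  k=4: C(12,4)·0.27^4·0.73^8 = 0.212150
Total = 0.798405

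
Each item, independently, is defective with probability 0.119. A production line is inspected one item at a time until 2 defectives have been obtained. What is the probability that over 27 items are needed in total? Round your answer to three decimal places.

0.152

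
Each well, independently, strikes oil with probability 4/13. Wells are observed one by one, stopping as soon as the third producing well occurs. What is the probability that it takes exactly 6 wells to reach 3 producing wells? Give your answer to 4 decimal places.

0.0967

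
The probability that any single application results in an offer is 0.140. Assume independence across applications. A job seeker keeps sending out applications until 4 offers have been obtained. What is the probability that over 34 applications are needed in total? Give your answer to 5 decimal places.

0.27993

Needing more than 34 applications ⇔ fewer than 4 successes in the first 34. With X ~ Binomial(34, 0.14), P(Y > 34) = P(X ≤ 3).
  k=0: C(34,0)·0.14^0·0.86^34 = 0.0059285
  k=1: C(34,1)·0.14^1·0.86^33 = 0.0328137
  k=2: C(34,2)·0.14^2·0.86^32 = 0.0881393
  k=3: C(34,3)·0.14^3·0.86^31 = 0.1530480
P(X ≤ 3) = 0.2799295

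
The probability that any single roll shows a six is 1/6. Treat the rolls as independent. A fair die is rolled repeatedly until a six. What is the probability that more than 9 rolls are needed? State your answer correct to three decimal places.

0.194

Y = number of rolls to the first success; geometric, p = 0.166667.
P(Y > 9) = P(first 9 all fail) = (1−p)^9 = 0.19381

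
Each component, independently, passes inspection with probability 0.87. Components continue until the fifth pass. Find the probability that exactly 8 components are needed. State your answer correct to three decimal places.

Y = trial on which the fifth success occurs; negative binomial, r=5, p=0.87.
P(Y=8) = C(7,4) · p^5 · (1−p)^3
= 35 · 0.49842 · 0.002197 = 0.03833

0.038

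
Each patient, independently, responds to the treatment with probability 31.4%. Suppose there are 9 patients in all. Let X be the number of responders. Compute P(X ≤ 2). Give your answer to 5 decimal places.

0.42601

X ~ Binomial(9, 0.314); P(X ≤ 2) = Σ C(9,k) p^k (1−p)^(9−k) over k:
  k=0: C(9,0)·0.314^0·0.686^9 = 0.0336447
  k=1: C(9,1)·0.314^1·0.686^8 = 0.1386006
  k=2: C(9,2)·0.314^2·0.686^7 = 0.2537643
Total = 0.4260097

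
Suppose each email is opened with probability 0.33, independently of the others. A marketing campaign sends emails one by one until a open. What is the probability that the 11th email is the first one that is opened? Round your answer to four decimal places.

Geometric (trials to first success), p = 0.33.
P(Y = 11) = (1−p)^10 · p = 0.018228 · 0.33 = 0.006015

0.0060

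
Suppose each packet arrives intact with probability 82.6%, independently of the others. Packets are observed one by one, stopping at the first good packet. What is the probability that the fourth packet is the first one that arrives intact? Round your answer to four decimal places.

Geometric (trials to first success), p = 0.826.
P(Y = 4) = (1−p)^3 · p = 0.005268 · 0.826 = 0.004351

0.0044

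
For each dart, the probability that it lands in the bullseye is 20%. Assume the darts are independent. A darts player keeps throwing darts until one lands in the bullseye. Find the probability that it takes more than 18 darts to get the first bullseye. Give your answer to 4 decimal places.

0.0180

Y = number of darts to the first success; geometric, p = 0.20.
P(Y > 18) = P(first 18 all fail) = (1−p)^18 = 0.018014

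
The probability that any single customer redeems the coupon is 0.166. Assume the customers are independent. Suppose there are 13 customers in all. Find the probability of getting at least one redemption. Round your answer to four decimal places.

0.9056

P(at least one) = 1 − P(none) = 1 − (1 − 0.166)^13
= 1 − 0.094441 = 0.905559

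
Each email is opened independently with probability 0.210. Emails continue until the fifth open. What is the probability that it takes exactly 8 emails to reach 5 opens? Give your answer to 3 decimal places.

Y = trial on which the fifth success occurs; negative binomial, r=5, p=0.21.
P(Y=8) = C(7,4) · p^5 · (1−p)^3
= 35 · 0.00040841 · 0.49304 = 0.00705

0.007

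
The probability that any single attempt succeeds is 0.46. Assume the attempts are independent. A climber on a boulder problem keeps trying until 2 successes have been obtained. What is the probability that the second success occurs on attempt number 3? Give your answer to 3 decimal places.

Y = trial on which the second success occurs; negative binomial, r=2, p=0.46.
P(Y=3) = C(2,1) · p^2 · (1−p)^1
= 2 · 0.2116 · 0.54 = 0.22853

0.229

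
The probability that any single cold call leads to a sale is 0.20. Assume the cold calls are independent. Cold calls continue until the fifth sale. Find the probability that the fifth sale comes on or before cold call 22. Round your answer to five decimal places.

0.45712

Finishing within 22 cold calls ⇔ at least 5 successes in the first 22. With X ~ Binomial(22, 0.20), P(Y ≤ 22) = 1 − P(X ≤ 4).
  k=0: C(22,0)·0.20^0·0.80^22 = 0.0073787
  k=1: C(22,1)·0.20^1·0.80^21 = 0.0405828
  k=2: C(22,2)·0.20^2·0.80^20 = 0.1065299
  k=3: C(22,3)·0.20^3·0.80^19 = 0.1775499
  k=4: C(22,4)·0.20^4·0.80^18 = 0.2108405
1 − 0.5428819 = 0.4571181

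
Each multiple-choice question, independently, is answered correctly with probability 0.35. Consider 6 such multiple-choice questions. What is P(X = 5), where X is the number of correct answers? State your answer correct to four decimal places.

0.0205

X ~ Binomial(n=6, p=0.35).
P(X=5) = C(6,5) · p^5 · (1−p)^1
= 6 · 0.0052522 · 0.65 = 0.020484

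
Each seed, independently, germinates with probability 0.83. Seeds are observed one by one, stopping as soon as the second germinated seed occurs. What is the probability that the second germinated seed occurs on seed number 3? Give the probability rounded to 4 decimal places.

0.2342

Y = trial on which the second success occurs; negative binomial, r=2, p=0.83.
P(Y=3) = C(2,1) · p^2 · (1−p)^1
= 2 · 0.6889 · 0.17 = 0.234226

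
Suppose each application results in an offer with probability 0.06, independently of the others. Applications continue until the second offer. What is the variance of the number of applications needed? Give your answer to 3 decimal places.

522.222

Y = total applications until the second success; negative binomial with r=2, p=0.06.
Var(Y) = r(1−p)/p² = 2·0.94 / 0.06² = 522.22222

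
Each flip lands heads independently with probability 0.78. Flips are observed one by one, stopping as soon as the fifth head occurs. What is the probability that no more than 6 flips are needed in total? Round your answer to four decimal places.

0.6063

Finishing within 6 flips ⇔ at least 5 successes in the first 6. With X ~ Binomial(6, 0.78), P(Y ≤ 6) = 1 − P(X ≤ 4).
  k=0: C(6,0)·0.78^0·0.22^6 = 0.000113
  k=1: C(6,1)·0.78^1·0.22^5 = 0.002412
  k=2: C(6,2)·0.78^2·0.22^4 = 0.021378
  k=3: C(6,3)·0.78^3·0.22^3 = 0.101061
  k=4: C(6,4)·0.78^4·0.22^2 = 0.268729
1 − 0.393693 = 0.606307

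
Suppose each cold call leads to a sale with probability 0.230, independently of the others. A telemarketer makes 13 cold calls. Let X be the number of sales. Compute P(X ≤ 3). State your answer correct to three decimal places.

X ~ Binomial(13, 0.23); P(X ≤ 3) = Σ C(13,k) p^k (1−p)^(13−k) over k:
  k=0: C(13,0)·0.23^0·0.77^13 = 0.03345
  k=1: C(13,1)·0.23^1·0.77^12 = 0.12989
  k=2: C(13,2)·0.23^2·0.77^11 = 0.23278
  k=3: C(13,3)·0.23^3·0.77^10 = 0.25495
Total = 0.65107

0.651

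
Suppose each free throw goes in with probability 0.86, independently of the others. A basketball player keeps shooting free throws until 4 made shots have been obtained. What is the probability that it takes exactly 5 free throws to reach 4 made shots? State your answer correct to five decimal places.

0.30632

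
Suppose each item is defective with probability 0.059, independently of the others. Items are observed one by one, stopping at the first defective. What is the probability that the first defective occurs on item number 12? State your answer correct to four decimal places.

Geometric (trials to first success), p = 0.059.
P(Y = 12) = (1−p)^11 · p = 0.51225 · 0.059 = 0.030223

0.0302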